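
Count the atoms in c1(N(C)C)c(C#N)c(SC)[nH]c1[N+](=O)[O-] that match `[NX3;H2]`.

The query [NX3;H2] means: aliphatic N with 3 total connections, two of them H — an -NH2 nitrogen (amine or amide).
Check the 15 heavy atoms by environment: 1× n (aromatic, H1, X3) → no; 4× c (aromatic, H0, X3) → no; 1× N (H0, X3) → no; 3× C (H3, X4) → no; 1× C (H0, X2) → no; 1× N (H0, X1) → no; 1× N (charge +1, H0, X3) → no; 1× O (charge -1, H0, X1) → no; 1× O (H0, X1) → no; 1× S (H0, X2) → no.
No environment satisfies the query, so 0 matching atoms.

0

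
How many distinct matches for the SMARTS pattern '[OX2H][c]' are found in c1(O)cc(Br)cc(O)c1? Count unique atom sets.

[OX2H][c] is the SMARTS for a phenol: a hydroxyl oxygen attached to an aromatic carbon.
The molecule carries 2 separate instances of a hydroxyl group (-OH) meeting every constraint; each maps to a distinct set of atoms, giving 2 matches.

2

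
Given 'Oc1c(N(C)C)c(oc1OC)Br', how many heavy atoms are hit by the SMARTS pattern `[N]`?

1

The query [N] means: uppercase N matches aliphatic (non-aromatic) nitrogen only.
Check the 12 heavy atoms by environment: 1× o (aromatic) → no; 4× c (aromatic) → no; 1× N → match; 3× C → no; 1× Br → no; 2× O → no.
That gives 1 matching atom.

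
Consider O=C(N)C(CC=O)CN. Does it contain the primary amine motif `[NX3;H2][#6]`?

Yes

The pattern [NX3;H2][#6] describes a trivalent nitrogen with two H attached to carbon — a primary amine.
The molecule carries a primary amino group (-NH2), whose atoms satisfy every constraint of the query, so the pattern matches.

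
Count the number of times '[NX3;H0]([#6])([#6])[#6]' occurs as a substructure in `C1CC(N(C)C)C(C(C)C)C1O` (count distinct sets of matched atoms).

1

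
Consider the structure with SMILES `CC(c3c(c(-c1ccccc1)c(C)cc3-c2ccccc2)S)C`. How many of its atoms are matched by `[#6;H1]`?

12

The query [#6;H1] means: any carbon bearing exactly one hydrogen.
Check the 23 heavy atoms by environment: 7× c (aromatic, H0) → no; 11× c (aromatic, H1) → match; 1× S (H1) → no; 3× C (H3) → no; 1× C (H1) → match.
Summing the matching environments: 11 + 1 = 12 matching atoms.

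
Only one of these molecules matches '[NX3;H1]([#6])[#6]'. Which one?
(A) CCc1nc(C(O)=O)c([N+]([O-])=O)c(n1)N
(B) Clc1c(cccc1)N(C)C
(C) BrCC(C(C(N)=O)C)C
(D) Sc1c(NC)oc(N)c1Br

D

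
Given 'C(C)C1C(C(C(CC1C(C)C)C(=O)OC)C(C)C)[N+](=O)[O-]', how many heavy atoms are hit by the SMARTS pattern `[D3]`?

9

The query [D3] means: atom with exactly three heavy-atom neighbours.
Check the 21 heavy atoms by environment: 8× C (D3) → match; 2× C (D2) → no; 1× N (charge +1, D3) → match; 1× O (charge -1, D1) → no; 2× O (D1) → no; 6× C (D1) → no; 1× O (D2) → no.
Summing the matching environments: 8 + 1 = 9 matching atoms.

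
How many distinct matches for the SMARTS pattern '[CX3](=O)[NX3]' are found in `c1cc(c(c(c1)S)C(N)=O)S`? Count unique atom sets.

1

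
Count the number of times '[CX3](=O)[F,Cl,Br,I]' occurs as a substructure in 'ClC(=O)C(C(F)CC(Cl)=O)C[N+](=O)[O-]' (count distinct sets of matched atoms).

2

[CX3](=O)[F,Cl,Br,I] is the SMARTS for an acyl halide: a carbonyl carbon bonded to a halogen.
The molecule carries 2 separate instances of an acyl chloride (-C(=O)Cl) meeting every constraint; each maps to a distinct set of atoms, giving 2 matches.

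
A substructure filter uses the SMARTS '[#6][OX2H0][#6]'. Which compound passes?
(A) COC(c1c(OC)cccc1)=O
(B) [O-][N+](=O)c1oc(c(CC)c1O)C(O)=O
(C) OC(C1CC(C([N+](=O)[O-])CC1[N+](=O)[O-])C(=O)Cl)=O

[#6][OX2H0][#6] describes an aliphatic oxygen bridging two carbons with no H on the oxygen (an ether).
(A) contains a methoxy ether (-OCH3), which satisfies every atom and bond constraint.
(B) has a carboxylic acid group (-C(=O)OH) but the -OH oxygen has H1; the =O is OX1, not OX2.
(C) has a carboxylic acid group (-C(=O)OH) but the -OH oxygen has H1; the =O is OX1, not OX2.
So the answer is (A).

A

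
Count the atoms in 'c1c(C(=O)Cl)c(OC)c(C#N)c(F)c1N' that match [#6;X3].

7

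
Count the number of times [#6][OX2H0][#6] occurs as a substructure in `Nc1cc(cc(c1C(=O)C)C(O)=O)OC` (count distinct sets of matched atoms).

1

[#6][OX2H0][#6] is the SMARTS for an ether: an aliphatic oxygen bridging two carbons with no H on the oxygen.
Exactly one fragment in the molecule meets all constraints, giving 1 match.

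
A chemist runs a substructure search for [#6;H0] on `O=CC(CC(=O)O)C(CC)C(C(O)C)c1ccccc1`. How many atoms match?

2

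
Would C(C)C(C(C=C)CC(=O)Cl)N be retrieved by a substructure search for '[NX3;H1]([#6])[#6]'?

No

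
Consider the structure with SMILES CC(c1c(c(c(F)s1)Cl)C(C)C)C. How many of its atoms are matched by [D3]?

6

The query [D3] means: atom with exactly three heavy-atom neighbours.
Check the 13 heavy atoms by environment: 1× s (aromatic, D2) → no; 4× c (aromatic, D3) → match; 2× C (D3) → match; 4× C (D1) → no; 1× Cl (D1) → no; 1× F (D1) → no.
Summing the matching environments: 4 + 2 = 6 matching atoms.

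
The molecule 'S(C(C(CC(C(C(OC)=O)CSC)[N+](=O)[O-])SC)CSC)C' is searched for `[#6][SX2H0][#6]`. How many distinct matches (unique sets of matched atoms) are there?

[#6][SX2H0][#6] is the SMARTS for a thioether: an aliphatic sulfur bridging two carbons with no H on the sulfur.
The molecule carries 4 separate instances of a methylthio ether (-SCH3) meeting every constraint; each maps to a distinct set of atoms, giving 4 matches.

4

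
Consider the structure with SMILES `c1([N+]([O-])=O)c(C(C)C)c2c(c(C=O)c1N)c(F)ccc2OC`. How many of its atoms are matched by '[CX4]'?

4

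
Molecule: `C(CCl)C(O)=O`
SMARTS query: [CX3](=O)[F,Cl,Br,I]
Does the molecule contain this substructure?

No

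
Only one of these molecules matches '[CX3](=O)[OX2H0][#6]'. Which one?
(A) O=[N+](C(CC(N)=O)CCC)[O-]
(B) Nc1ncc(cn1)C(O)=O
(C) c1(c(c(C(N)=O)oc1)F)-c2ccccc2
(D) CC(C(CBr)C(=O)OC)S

[CX3](=O)[OX2H0][#6] describes a carbonyl carbon bonded to an oxygen that is itself bonded to carbon (no H on that O) (an ester).
(A) has a primary amide (-C(=O)NH2) but the carbonyl is bonded to N, not to an O-C linkage.
(B) has a carboxylic acid group (-C(=O)OH) but the singly-bonded O carries H (OX2H1, not H0).
(C) has a primary amide (-C(=O)NH2) but the carbonyl is bonded to N, not to an O-C linkage.
(D) contains a methyl-ester group (-C(=O)OCH3), which satisfies every atom and bond constraint.
So the answer is (D).

D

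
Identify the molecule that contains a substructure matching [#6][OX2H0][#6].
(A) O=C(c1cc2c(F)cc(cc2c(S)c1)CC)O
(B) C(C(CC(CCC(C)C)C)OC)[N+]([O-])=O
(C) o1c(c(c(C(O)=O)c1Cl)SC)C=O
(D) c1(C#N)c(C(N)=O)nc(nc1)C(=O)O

[#6][OX2H0][#6] describes an aliphatic oxygen bridging two carbons with no H on the oxygen (an ether).
(A) has a carboxylic acid group (-C(=O)OH) but the -OH oxygen has H1; the =O is OX1, not OX2.
(B) contains a methoxy ether (-OCH3), which satisfies every atom and bond constraint.
(C) has a carboxylic acid group (-C(=O)OH) but the -OH oxygen has H1; the =O is OX1, not OX2.
(D) has a carboxylic acid group (-C(=O)OH) but the -OH oxygen has H1; the =O is OX1, not OX2.
So the answer is (B).

B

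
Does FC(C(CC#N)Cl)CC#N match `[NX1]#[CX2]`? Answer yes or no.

The pattern [NX1]#[CX2] describes a nitrogen triple-bonded to a two-connected carbon — a nitrile.
The molecule carries a nitrile (-C#N), whose atoms satisfy every constraint of the query, so the pattern matches.

Yes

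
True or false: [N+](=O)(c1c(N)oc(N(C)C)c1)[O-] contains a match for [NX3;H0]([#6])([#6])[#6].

The pattern [NX3;H0]([#6])([#6])[#6] describes a trivalent nitrogen with no H, bonded to three carbons — a tertiary amine.
The molecule carries a dimethylamino group (-N(CH3)2), whose atoms satisfy every constraint of the query, so the pattern matches.

True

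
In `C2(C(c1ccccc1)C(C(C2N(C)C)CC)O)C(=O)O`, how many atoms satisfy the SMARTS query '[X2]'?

2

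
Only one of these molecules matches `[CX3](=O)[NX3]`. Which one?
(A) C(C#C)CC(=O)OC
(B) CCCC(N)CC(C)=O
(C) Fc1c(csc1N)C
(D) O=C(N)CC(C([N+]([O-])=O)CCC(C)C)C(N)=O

D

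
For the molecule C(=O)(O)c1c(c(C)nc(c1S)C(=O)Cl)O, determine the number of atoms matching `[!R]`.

The query [!R] means: !R matches any atom not in a ring.
Check the 15 heavy atoms by environment: 1× n (aromatic, in 6-ring) → no; 5× c (aromatic, in 6-ring) → no; 3× C (acyclic) → match; 4× O (acyclic) → match; 1× Cl (acyclic) → match; 1× S (acyclic) → match.
Summing the matching environments: 3 + 4 + 1 + 1 = 9 matching atoms.

9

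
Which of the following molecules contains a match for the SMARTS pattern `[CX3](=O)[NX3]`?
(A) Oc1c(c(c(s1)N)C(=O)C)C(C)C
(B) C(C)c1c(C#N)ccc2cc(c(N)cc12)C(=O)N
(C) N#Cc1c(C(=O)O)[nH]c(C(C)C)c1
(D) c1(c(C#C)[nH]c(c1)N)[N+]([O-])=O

B

[CX3](=O)[NX3] describes a carbonyl carbon bonded to a trivalent nitrogen (an amide).
(A) has a primary amino group (-NH2) but the -NH2 is not attached to a carbonyl carbon.
(B) contains a primary amide (-C(=O)NH2), which satisfies every atom and bond constraint.
(C) has a carboxylic acid group (-C(=O)OH) but the carbonyl is bonded to O, not to an NX3 nitrogen.
(D) has a primary amino group (-NH2) but the -NH2 is not attached to a carbonyl carbon.
So the answer is (B).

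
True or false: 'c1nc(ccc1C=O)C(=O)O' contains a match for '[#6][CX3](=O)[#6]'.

False

The pattern [#6][CX3](=O)[#6] describes a carbonyl carbon (no H) flanked by two carbons — a ketone.
The closest candidate here is a carboxylic acid group (-C(=O)OH), but one neighbour of the carbonyl carbon is O, not C. No other fragment satisfies the full query, so there is no match.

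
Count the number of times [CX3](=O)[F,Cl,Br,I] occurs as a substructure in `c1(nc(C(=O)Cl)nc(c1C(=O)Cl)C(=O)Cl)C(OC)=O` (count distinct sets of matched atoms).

3

[CX3](=O)[F,Cl,Br,I] is the SMARTS for an acyl halide: a carbonyl carbon bonded to a halogen.
The molecule carries 3 separate instances of an acyl chloride (-C(=O)Cl) meeting every constraint; each maps to a distinct set of atoms, giving 3 matches.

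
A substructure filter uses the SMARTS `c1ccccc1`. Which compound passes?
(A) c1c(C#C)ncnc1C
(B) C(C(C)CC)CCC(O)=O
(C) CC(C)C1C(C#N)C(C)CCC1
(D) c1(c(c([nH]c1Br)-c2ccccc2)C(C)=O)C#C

D

c1ccccc1 describes six aromatic carbons in a ring (a benzene ring).
(A) has a methyl group (-CH3) but no six-membered all-carbon aromatic ring is present.
(B) has a methyl group (-CH3) but no six-membered all-carbon aromatic ring is present.
(C) has a methyl group (-CH3) but no six-membered all-carbon aromatic ring is present.
(D) contains a phenyl ring, which satisfies every atom and bond constraint.
So the answer is (D).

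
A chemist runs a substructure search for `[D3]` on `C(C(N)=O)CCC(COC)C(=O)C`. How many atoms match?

3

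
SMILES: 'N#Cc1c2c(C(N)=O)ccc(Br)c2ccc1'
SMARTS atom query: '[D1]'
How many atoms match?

4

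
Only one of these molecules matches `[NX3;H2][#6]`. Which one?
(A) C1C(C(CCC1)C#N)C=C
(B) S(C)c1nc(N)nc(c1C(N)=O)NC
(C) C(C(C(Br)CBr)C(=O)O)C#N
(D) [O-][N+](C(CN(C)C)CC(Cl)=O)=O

B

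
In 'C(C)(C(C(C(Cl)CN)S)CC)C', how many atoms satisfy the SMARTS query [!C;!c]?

3

The query [!C;!c] means: neither aliphatic nor aromatic carbon — same as [!#6].
Check the 12 heavy atoms by environment: 9× C → no; 1× N → match; 1× S → match; 1× Cl → match.
Summing the matching environments: 1 + 1 + 1 = 3 matching atoms.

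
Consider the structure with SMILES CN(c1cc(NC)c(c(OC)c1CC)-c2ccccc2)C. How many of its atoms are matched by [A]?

The query [A] means: A matches any aliphatic (non-aromatic) heavy atom.
Check the 21 heavy atoms by environment: 12× c (aromatic) → no; 2× N → match; 6× C → match; 1× O → match.
Summing the matching environments: 2 + 6 + 1 = 9 matching atoms.

9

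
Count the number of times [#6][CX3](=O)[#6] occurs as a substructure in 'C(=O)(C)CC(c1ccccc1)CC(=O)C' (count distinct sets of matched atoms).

[#6][CX3](=O)[#6] is the SMARTS for a ketone: a carbonyl carbon (no H) flanked by two carbons.
The molecule carries 2 separate instances of an acetyl/ketone group (-C(=O)CH3) meeting every constraint; each maps to a distinct set of atoms, giving 2 matches.

2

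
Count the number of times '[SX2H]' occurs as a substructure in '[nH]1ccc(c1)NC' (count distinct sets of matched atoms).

0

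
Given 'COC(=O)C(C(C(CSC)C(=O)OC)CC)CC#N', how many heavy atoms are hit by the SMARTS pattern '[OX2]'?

2

The query [OX2] means: aliphatic oxygen with two total connections — ether, hydroxyl, or ester single-bond O.
Check the 19 heavy atoms by environment: 10× C (X4) → no; 2× C (X3) → no; 2× O (X1) → no; 2× O (X2) → match; 1× C (X2) → no; 1× N (X1) → no; 1× S (X2) → no.
That gives 2 matching atoms.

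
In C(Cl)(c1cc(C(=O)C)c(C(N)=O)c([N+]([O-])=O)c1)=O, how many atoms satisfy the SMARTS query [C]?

The query [C] means: uppercase C matches aliphatic (non-aromatic) carbon only.
Check the 18 heavy atoms by environment: 6× c (aromatic) → no; 4× C → match; 4× O → no; 1× N (charge +1) → no; 1× O (charge -1) → no; 1× Cl → no; 1× N → no.
That gives 4 matching atoms.

4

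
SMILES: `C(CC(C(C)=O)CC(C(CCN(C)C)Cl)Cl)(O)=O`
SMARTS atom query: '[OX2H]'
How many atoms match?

1

Check the 18 heavy atoms by environment: 4× C (H2, X4) → no; 3× C (H1, X4) → no; 2× Cl (H0, X1) → no; 2× C (H0, X3) → no; 2× O (H0, X1) → no; 1× O (H1, X2) → match; 1× N (H0, X3) → no; 3× C (H3, X4) → no.
That gives 1 matching atom.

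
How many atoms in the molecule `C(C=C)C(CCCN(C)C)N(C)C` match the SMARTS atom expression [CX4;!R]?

Check the 13 heavy atoms by environment: 9× C (X4, acyclic) → match; 2× N (X3, acyclic) → no; 2× C (X3, acyclic) → no.
That gives 9 matching atoms.

9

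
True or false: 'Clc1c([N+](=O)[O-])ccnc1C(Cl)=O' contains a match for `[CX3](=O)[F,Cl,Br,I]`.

The pattern [CX3](=O)[F,Cl,Br,I] describes a carbonyl carbon bonded to a halogen — an acyl halide.
The molecule carries an acyl chloride (-C(=O)Cl), whose atoms satisfy every constraint of the query, so the pattern matches.

True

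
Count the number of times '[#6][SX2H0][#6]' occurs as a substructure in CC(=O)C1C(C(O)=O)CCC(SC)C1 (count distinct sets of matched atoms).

1

[#6][SX2H0][#6] is the SMARTS for a thioether: an aliphatic sulfur bridging two carbons with no H on the sulfur.
Exactly one fragment in the molecule meets all constraints, giving 1 match.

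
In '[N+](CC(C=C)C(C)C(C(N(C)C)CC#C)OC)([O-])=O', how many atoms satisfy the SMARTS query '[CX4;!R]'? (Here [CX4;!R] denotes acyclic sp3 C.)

10

The query [CX4;!R] means: aliphatic carbon with four total connections, not in a ring.
Check the 19 heavy atoms by environment: 10× C (X4, acyclic) → match; 2× C (X3, acyclic) → no; 1× O (X2, acyclic) → no; 1× N (X3, acyclic) → no; 1× N (charge +1, X3, acyclic) → no; 1× O (charge -1, X1, acyclic) → no; 1× O (X1, acyclic) → no; 2× C (X2, acyclic) → no.
That gives 10 matching atoms.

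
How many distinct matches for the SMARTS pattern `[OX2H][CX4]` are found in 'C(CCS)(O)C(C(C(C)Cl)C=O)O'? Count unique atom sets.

[OX2H][CX4] is the SMARTS for an aliphatic alcohol: a hydroxyl oxygen bound to an sp3 (X4) carbon.
The molecule carries 2 separate instances of a hydroxyl group (-OH) meeting every constraint; each maps to a distinct set of atoms, giving 2 matches.

2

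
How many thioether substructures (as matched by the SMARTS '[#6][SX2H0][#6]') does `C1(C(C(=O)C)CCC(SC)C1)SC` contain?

[#6][SX2H0][#6] is the SMARTS for a thioether: an aliphatic sulfur bridging two carbons with no H on the sulfur.
The molecule carries 2 separate instances of a methylthio ether (-SCH3) meeting every constraint; each maps to a distinct set of atoms, giving 2 matches.

2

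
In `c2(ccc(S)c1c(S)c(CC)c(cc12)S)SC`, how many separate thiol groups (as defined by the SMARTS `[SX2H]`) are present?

[SX2H] is the SMARTS for a thiol: an aliphatic sulfur with two connections, one being H.
The molecule carries 3 separate instances of a thiol (-SH) meeting every constraint; each maps to a distinct set of atoms, giving 3 matches.

3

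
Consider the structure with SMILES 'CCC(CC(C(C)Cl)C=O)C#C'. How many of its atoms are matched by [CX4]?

The query [CX4] means: C with X4: aliphatic carbon with exactly 4 total connections (bonds + H).
Check the 12 heavy atoms by environment: 7× C (X4) → match; 1× Cl (X1) → no; 1× C (X3) → no; 1× O (X1) → no; 2× C (X2) → no.
That gives 7 matching atoms.

7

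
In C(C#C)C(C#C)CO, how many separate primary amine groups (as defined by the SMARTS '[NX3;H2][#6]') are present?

[NX3;H2][#6] is the SMARTS for a primary amine: a trivalent nitrogen with two H attached to carbon.
No fragment in the molecule satisfies every constraint, giving 0 matches.

0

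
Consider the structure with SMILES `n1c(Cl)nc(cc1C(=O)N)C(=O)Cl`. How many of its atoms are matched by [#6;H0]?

Check the 13 heavy atoms by environment: 2× n (aromatic, H0) → no; 3× c (aromatic, H0) → match; 1× c (aromatic, H1) → no; 2× C (H0) → match; 2× O (H0) → no; 1× N (H2) → no; 2× Cl (H0) → no.
Summing the matching environments: 3 + 2 = 5 matching atoms.

5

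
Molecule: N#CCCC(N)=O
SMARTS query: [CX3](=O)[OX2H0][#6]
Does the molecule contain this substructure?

No

The pattern [CX3](=O)[OX2H0][#6] describes a carbonyl carbon bonded to an oxygen that is itself bonded to carbon (no H on that O) — an ester.
The closest candidate here is a primary amide (-C(=O)NH2), but the carbonyl is bonded to N, not to an O-C linkage. No other fragment satisfies the full query, so there is no match.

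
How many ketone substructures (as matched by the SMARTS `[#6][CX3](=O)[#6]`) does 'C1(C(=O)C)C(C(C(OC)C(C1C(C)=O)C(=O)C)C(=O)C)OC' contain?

4

[#6][CX3](=O)[#6] is the SMARTS for a ketone: a carbonyl carbon (no H) flanked by two carbons.
The molecule carries 4 separate instances of an acetyl/ketone group (-C(=O)CH3) meeting every constraint; each maps to a distinct set of atoms, giving 4 matches.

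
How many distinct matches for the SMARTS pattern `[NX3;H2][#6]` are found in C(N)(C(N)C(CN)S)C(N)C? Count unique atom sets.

[NX3;H2][#6] is the SMARTS for a primary amine: a trivalent nitrogen with two H attached to carbon.
The molecule carries 4 separate instances of a primary amino group (-NH2) meeting every constraint; each maps to a distinct set of atoms, giving 4 matches.

4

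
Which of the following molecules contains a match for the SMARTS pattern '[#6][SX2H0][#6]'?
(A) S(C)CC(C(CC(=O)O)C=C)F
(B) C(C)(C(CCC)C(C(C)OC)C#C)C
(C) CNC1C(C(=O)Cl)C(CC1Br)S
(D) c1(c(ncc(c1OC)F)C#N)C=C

[#6][SX2H0][#6] describes an aliphatic sulfur bridging two carbons with no H on the sulfur (a thioether).
(A) contains a methylthio ether (-SCH3), which satisfies every atom and bond constraint.
(B) has a methoxy ether (-OCH3) but the bridging atom is O, not S.
(C) has a thiol (-SH) but the sulfur has H1, not H0 bridging two carbons.
(D) has a methoxy ether (-OCH3) but the bridging atom is O, not S.
So the answer is (A).

A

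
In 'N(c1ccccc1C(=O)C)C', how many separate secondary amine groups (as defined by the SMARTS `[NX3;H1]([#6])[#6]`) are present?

1

[NX3;H1]([#6])[#6] is the SMARTS for a secondary amine: a trivalent nitrogen with one H, bonded to two carbons.
Exactly one fragment in the molecule meets all constraints, giving 1 match.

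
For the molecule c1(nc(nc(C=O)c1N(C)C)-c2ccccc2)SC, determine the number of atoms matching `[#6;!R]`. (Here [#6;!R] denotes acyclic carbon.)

The query [#6;!R] means: carbon not in any ring.
Check the 19 heavy atoms by environment: 2× n (aromatic, in 6-ring) → no; 10× c (aromatic, in 6-ring) → no; 1× S (acyclic) → no; 4× C (acyclic) → match; 1× O (acyclic) → no; 1× N (acyclic) → no.
That gives 4 matching atoms.

4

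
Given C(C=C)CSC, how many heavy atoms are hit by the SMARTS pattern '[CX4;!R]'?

Check the 6 heavy atoms by environment: 3× C (X4, acyclic) → match; 2× C (X3, acyclic) → no; 1× S (X2, acyclic) → no.
That gives 3 matching atoms.

3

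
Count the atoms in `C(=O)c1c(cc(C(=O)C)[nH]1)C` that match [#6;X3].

6

The query [#6;X3] means: any carbon (aromatic or not) with three total connections.
Check the 11 heavy atoms by environment: 1× n (aromatic, X3) → no; 4× c (aromatic, X3) → match; 2× C (X3) → match; 2× O (X1) → no; 2× C (X4) → no.
Summing the matching environments: 4 + 2 = 6 matching atoms.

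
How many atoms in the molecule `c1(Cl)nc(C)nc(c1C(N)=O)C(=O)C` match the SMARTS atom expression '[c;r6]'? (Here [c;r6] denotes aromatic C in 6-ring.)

Check the 14 heavy atoms by environment: 2× n (aromatic, in 6-ring) → no; 4× c (aromatic, in 6-ring) → match; 4× C (acyclic) → no; 2× O (acyclic) → no; 1× N (acyclic) → no; 1× Cl (acyclic) → no.
That gives 4 matching atoms.

4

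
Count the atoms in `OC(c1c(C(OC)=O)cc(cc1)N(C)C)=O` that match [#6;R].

6

The query [#6;R] means: carbon that is part of a ring.
Check the 16 heavy atoms by environment: 6× c (aromatic, in 6-ring) → match; 1× N (acyclic) → no; 5× C (acyclic) → no; 4× O (acyclic) → no.
That gives 6 matching atoms.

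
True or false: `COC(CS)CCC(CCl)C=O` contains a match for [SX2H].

The pattern [SX2H] describes an aliphatic sulfur with two connections, one being H — a thiol.
The molecule carries a thiol (-SH), whose atoms satisfy every constraint of the query, so the pattern matches.

True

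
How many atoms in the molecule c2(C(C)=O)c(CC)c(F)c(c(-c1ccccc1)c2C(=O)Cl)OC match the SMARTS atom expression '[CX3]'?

2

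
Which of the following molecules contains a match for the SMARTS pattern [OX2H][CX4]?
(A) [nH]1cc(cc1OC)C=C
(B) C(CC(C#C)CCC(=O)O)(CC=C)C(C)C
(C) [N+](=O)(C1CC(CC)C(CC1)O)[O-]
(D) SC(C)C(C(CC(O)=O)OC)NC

C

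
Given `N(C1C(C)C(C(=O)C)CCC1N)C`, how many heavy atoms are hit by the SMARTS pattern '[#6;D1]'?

3

The query [#6;D1] means: carbon bonded to exactly one heavy atom.
Check the 13 heavy atoms by environment: 5× C (D3) → no; 2× C (D2) → no; 1× N (D2) → no; 3× C (D1) → match; 1× O (D1) → no; 1× N (D1) → no.
That gives 3 matching atoms.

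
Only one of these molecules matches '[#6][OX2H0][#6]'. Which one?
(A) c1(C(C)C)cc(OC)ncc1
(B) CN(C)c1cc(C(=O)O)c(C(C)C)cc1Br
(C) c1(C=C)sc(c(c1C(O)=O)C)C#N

A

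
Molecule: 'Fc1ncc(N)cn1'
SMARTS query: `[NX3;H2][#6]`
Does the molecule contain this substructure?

The pattern [NX3;H2][#6] describes a trivalent nitrogen with two H attached to carbon — a primary amine.
The molecule carries a primary amino group (-NH2), whose atoms satisfy every constraint of the query, so the pattern matches.

Yes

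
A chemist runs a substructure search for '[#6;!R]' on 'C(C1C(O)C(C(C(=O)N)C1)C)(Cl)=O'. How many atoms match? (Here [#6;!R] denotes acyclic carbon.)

3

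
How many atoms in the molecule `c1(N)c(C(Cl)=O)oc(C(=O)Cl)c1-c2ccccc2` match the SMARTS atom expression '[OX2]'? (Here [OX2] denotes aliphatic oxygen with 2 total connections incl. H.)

The query [OX2] means: aliphatic oxygen with two total connections — ether, hydroxyl, or ester single-bond O.
Check the 18 heavy atoms by environment: 1× o (aromatic, X2) → no; 10× c (aromatic, X3) → no; 2× C (X3) → no; 2× O (X1) → no; 2× Cl (X1) → no; 1× N (X3) → no.
No environment satisfies the query, so 0 matching atoms.

0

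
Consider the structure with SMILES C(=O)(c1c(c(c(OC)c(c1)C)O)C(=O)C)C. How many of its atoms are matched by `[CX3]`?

The query [CX3] means: C with X3: aliphatic carbon with exactly 3 total connections.
Check the 16 heavy atoms by environment: 6× c (aromatic, X3) → no; 4× C (X4) → no; 2× C (X3) → match; 2× O (X1) → no; 2× O (X2) → no.
That gives 2 matching atoms.

2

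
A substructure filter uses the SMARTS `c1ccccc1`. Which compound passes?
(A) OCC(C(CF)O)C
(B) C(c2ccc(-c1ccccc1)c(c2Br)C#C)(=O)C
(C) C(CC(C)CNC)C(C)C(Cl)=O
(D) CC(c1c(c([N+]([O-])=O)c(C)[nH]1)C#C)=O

B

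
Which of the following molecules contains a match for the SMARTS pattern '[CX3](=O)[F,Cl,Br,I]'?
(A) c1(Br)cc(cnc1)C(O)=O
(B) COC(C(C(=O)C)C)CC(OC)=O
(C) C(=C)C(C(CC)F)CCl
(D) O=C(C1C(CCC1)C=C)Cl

[CX3](=O)[F,Cl,Br,I] describes a carbonyl carbon bonded to a halogen (an acyl halide).
(A) has a carboxylic acid group (-C(=O)OH) but the carbonyl is bonded to -OH, not to a halogen.
(B) has a methyl-ester group (-C(=O)OCH3) but the carbonyl is bonded to -O-C, not to a halogen.
(C) has a chloro substituent but the Cl is not on a carbonyl carbon.
(D) contains an acyl chloride (-C(=O)Cl), which satisfies every atom and bond constraint.
So the answer is (D).

D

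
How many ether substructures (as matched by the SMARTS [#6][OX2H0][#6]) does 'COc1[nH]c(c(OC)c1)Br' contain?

[#6][OX2H0][#6] is the SMARTS for an ether: an aliphatic oxygen bridging two carbons with no H on the oxygen.
The molecule carries 2 separate instances of a methoxy ether (-OCH3) meeting every constraint; each maps to a distinct set of atoms, giving 2 matches.

2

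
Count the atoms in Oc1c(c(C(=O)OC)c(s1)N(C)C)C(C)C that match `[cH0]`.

The query [cH0] means: aromatic carbon with no attached hydrogen (substituted or ring-fusion).
Check the 16 heavy atoms by environment: 1× s (aromatic, H0) → no; 4× c (aromatic, H0) → match; 1× O (H1) → no; 1× C (H0) → no; 2× O (H0) → no; 5× C (H3) → no; 1× N (H0) → no; 1× C (H1) → no.
That gives 4 matching atoms.

4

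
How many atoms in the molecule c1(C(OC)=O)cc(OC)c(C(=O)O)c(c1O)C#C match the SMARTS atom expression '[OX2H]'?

2

The query [OX2H] means: aliphatic oxygen with two connections, one of which is H — an -OH oxygen.
Check the 18 heavy atoms by environment: 5× c (aromatic, H0, X3) → no; 1× c (aromatic, H1, X3) → no; 2× O (H0, X2) → no; 2× C (H3, X4) → no; 2× C (H0, X3) → no; 2× O (H0, X1) → no; 2× O (H1, X2) → match; 1× C (H0, X2) → no; 1× C (H1, X2) → no.
That gives 2 matching atoms.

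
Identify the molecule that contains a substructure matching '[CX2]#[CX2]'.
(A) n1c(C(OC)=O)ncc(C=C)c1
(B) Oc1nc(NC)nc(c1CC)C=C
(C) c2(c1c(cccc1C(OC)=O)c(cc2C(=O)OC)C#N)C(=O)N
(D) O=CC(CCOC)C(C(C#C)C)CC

[CX2]#[CX2] describes a carbon-carbon triple bond (an alkyne).
(A) has a vinyl group (-CH=CH2) but the C=C is a double bond; both carbons are CX3, not CX2.
(B) has a vinyl group (-CH=CH2) but the C=C is a double bond; both carbons are CX3, not CX2.
(C) has a nitrile (-C#N) but the triple bond is C#N, not C#C.
(D) contains an ethynyl group (-C#CH), which satisfies every atom and bond constraint.
So the answer is (D).

D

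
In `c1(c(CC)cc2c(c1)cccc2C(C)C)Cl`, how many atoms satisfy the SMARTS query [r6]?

10

The query [r6] means: r6 matches atoms in a six-membered ring.
Check the 16 heavy atoms by environment: 10× c (aromatic, in 6-ring) → match; 1× Cl (acyclic) → no; 5× C (acyclic) → no.
That gives 10 matching atoms.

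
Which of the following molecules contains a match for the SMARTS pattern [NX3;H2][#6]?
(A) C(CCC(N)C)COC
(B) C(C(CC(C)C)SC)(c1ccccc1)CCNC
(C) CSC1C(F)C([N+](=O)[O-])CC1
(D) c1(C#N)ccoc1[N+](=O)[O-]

A

[NX3;H2][#6] describes a trivalent nitrogen with two H attached to carbon (a primary amine).
(A) contains a primary amino group (-NH2), which satisfies every atom and bond constraint.
(B) has an N-methylamino group (-NHCH3) but the nitrogen bears two carbons and only one H (H1), not H2.
(C) has a nitro group (-[N+](=O)[O-]) but the nitrogen is [N+] with no H, not NX3H2.
(D) has a nitro group (-[N+](=O)[O-]) but the nitrogen is [N+] with no H, not NX3H2.
So the answer is (A).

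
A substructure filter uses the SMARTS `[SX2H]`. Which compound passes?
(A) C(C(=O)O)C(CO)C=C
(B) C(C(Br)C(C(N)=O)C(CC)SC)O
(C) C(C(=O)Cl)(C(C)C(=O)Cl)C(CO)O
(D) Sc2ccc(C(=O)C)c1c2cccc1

D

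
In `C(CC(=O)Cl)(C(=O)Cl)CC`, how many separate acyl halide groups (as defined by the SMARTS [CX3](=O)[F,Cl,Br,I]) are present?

2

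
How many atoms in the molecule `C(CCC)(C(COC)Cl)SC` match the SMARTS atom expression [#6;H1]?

2

The query [#6;H1] means: any carbon bearing exactly one hydrogen.
Check the 11 heavy atoms by environment: 3× C (H2) → no; 2× C (H1) → match; 3× C (H3) → no; 1× Cl (H0) → no; 1× O (H0) → no; 1× S (H0) → no.
That gives 2 matching atoms.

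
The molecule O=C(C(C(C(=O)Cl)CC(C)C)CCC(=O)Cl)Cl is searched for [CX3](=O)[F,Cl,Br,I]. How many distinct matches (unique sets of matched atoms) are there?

3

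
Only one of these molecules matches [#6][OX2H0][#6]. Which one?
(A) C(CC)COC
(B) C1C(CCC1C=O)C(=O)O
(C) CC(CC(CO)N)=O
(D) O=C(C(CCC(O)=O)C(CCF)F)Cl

A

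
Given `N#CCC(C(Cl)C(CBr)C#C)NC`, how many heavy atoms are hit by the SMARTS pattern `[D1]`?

5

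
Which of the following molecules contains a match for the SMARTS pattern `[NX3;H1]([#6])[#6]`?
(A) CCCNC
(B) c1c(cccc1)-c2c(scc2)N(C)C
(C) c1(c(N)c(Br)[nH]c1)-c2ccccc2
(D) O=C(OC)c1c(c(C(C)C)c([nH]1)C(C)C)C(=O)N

[NX3;H1]([#6])[#6] describes a trivalent nitrogen with one H, bonded to two carbons (a secondary amine).
(A) contains an N-methylamino group (-NHCH3), which satisfies every atom and bond constraint.
(B) has a dimethylamino group (-N(CH3)2) but the nitrogen has H0, not H1.
(C) has a primary amino group (-NH2) but the nitrogen has H2 and only one carbon neighbour.
(D) has a primary amide (-C(=O)NH2) but the -C(=O)NH2 nitrogen has H2, not H1.
So the answer is (A).

A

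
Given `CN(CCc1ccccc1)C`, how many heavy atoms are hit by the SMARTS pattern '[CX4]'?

4

The query [CX4] means: C with X4: aliphatic carbon with exactly 4 total connections (bonds + H).
Check the 11 heavy atoms by environment: 4× C (X4) → match; 6× c (aromatic, X3) → no; 1× N (X3) → no.
That gives 4 matching atoms.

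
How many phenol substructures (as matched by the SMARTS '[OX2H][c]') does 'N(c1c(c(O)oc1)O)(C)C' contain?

2

[OX2H][c] is the SMARTS for a phenol: a hydroxyl oxygen attached to an aromatic carbon.
The molecule carries 2 separate instances of a hydroxyl group (-OH) meeting every constraint; each maps to a distinct set of atoms, giving 2 matches.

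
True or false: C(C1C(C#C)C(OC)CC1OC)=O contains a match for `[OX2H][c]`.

False

The pattern [OX2H][c] describes a hydroxyl oxygen attached to an aromatic carbon — a phenol.
The closest candidate here is a methoxy ether (-OCH3), but the oxygen has H0, not H1. No other fragment satisfies the full query, so there is no match.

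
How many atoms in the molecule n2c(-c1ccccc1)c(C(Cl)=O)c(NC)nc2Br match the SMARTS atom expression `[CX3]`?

1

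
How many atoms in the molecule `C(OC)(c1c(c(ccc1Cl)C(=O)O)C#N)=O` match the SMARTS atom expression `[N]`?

1

The query [N] means: uppercase N matches aliphatic (non-aromatic) nitrogen only.
Check the 16 heavy atoms by environment: 6× c (aromatic) → no; 4× C → no; 4× O → no; 1× Cl → no; 1× N → match.
That gives 1 matching atom.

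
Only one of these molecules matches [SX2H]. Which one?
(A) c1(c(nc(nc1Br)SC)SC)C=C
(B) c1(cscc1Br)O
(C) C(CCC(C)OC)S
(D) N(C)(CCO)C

C

[SX2H] describes an aliphatic sulfur with two connections, one being H (a thiol).
(A) has a methylthio ether (-SCH3) but the sulfur has H0 (bonded to two carbons), not H1.
(B) has a hydroxyl group (-OH) but it is an -OH, not an -SH.
(C) contains a thiol (-SH), which satisfies every atom and bond constraint.
(D) has a hydroxyl group (-OH) but it is an -OH, not an -SH.
So the answer is (C).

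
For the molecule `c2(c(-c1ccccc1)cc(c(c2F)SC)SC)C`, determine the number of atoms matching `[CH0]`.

0

Check the 18 heavy atoms by environment: 6× c (aromatic, H1) → no; 6× c (aromatic, H0) → no; 1× F (H0) → no; 2× S (H0) → no; 3× C (H3) → no.
No environment satisfies the query, so 0 matching atoms.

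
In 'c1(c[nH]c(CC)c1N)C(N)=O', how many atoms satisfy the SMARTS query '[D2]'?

The query [D2] means: atom with exactly two heavy-atom neighbours.
Check the 11 heavy atoms by environment: 1× n (aromatic, D2) → match; 3× c (aromatic, D3) → no; 1× c (aromatic, D2) → match; 1× C (D2) → match; 1× C (D1) → no; 1× C (D3) → no; 1× O (D1) → no; 2× N (D1) → no.
Summing the matching environments: 1 + 1 + 1 = 3 matching atoms.

3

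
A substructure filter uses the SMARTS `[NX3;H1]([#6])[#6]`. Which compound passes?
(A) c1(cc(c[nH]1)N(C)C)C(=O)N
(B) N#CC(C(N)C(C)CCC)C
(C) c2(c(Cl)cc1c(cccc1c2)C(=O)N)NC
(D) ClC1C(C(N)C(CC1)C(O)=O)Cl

[NX3;H1]([#6])[#6] describes a trivalent nitrogen with one H, bonded to two carbons (a secondary amine).
(A) has a dimethylamino group (-N(CH3)2) but the nitrogen has H0, not H1.
(B) has a primary amino group (-NH2) but the nitrogen has H2 and only one carbon neighbour.
(C) contains an N-methylamino group (-NHCH3), which satisfies every atom and bond constraint.
(D) has a primary amino group (-NH2) but the nitrogen has H2 and only one carbon neighbour.
So the answer is (C).

C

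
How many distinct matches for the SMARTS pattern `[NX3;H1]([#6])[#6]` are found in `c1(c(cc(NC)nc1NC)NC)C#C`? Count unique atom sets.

[NX3;H1]([#6])[#6] is the SMARTS for a secondary amine: a trivalent nitrogen with one H, bonded to two carbons.
The molecule carries 3 separate instances of an N-methylamino group (-NHCH3) meeting every constraint; each maps to a distinct set of atoms, giving 3 matches.

3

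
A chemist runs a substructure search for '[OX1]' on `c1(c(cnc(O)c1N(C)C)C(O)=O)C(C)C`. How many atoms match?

1

Check the 16 heavy atoms by environment: 1× n (aromatic, X2) → no; 5× c (aromatic, X3) → no; 2× O (X2) → no; 1× C (X3) → no; 1× O (X1) → match; 5× C (X4) → no; 1× N (X3) → no.
That gives 1 matching atom.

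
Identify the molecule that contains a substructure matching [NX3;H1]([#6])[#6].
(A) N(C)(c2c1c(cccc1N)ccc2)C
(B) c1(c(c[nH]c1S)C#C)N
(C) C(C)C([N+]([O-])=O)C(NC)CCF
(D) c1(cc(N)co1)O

C

[NX3;H1]([#6])[#6] describes a trivalent nitrogen with one H, bonded to two carbons (a secondary amine).
(A) has a primary amino group (-NH2) but the nitrogen has H2 and only one carbon neighbour.
(B) has a primary amino group (-NH2) but the nitrogen has H2 and only one carbon neighbour.
(C) contains an N-methylamino group (-NHCH3), which satisfies every atom and bond constraint.
(D) has a primary amino group (-NH2) but the nitrogen has H2 and only one carbon neighbour.
So the answer is (C).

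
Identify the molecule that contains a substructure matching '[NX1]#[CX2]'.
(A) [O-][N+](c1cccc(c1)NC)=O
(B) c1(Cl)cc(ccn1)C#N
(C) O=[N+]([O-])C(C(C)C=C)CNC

B

[NX1]#[CX2] describes a nitrogen triple-bonded to a two-connected carbon (a nitrile).
(A) has a nitro group (-[N+](=O)[O-]) but there is no C#N triple bond.
(B) contains a nitrile (-C#N), which satisfies every atom and bond constraint.
(C) has a nitro group (-[N+](=O)[O-]) but there is no C#N triple bond.
So the answer is (B).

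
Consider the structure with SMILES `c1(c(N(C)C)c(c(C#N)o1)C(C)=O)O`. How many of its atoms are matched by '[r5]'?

5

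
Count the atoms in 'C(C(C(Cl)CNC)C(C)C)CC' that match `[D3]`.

3

Check the 12 heavy atoms by environment: 4× C (D1) → no; 3× C (D2) → no; 3× C (D3) → match; 1× N (D2) → no; 1× Cl (D1) → no.
That gives 3 matching atoms.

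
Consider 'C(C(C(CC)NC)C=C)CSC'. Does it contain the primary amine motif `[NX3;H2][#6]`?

The pattern [NX3;H2][#6] describes a trivalent nitrogen with two H attached to carbon — a primary amine.
The closest candidate here is an N-methylamino group (-NHCH3), but the nitrogen bears two carbons and only one H (H1), not H2. No other fragment satisfies the full query, so there is no match.

No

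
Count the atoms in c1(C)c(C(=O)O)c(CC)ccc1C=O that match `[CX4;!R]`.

3

The query [CX4;!R] means: aliphatic carbon with four total connections, not in a ring.
Check the 14 heavy atoms by environment: 6× c (aromatic, X3, in 6-ring) → no; 2× C (X3, acyclic) → no; 2× O (X1, acyclic) → no; 1× O (X2, acyclic) → no; 3× C (X4, acyclic) → match.
That gives 3 matching atoms.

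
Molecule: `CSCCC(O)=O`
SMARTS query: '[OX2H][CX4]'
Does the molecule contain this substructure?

No

The pattern [OX2H][CX4] describes a hydroxyl oxygen bound to an sp3 (X4) carbon — an aliphatic alcohol.
The closest candidate here is a carboxylic acid group (-C(=O)OH), but the -OH is on a CX3 carbonyl carbon, not a CX4 carbon. No other fragment satisfies the full query, so there is no match.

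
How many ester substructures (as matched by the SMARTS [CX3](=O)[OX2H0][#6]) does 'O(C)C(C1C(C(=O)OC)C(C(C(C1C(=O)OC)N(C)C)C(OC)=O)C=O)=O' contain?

[CX3](=O)[OX2H0][#6] is the SMARTS for an ester: a carbonyl carbon bonded to an oxygen that is itself bonded to carbon (no H on that O).
The molecule carries 4 separate instances of a methyl-ester group (-C(=O)OCH3) meeting every constraint; each maps to a distinct set of atoms, giving 4 matches.

4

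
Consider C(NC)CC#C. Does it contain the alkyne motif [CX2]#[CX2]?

Yes

The pattern [CX2]#[CX2] describes a carbon-carbon triple bond — an alkyne.
The molecule carries an ethynyl group (-C#CH), whose atoms satisfy every constraint of the query, so the pattern matches.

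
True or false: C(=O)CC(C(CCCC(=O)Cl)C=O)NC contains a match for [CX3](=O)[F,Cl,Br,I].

The pattern [CX3](=O)[F,Cl,Br,I] describes a carbonyl carbon bonded to a halogen — an acyl halide.
The molecule carries an acyl chloride (-C(=O)Cl), whose atoms satisfy every constraint of the query, so the pattern matches.

True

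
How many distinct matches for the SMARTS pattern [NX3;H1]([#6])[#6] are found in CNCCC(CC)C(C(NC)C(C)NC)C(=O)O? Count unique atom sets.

3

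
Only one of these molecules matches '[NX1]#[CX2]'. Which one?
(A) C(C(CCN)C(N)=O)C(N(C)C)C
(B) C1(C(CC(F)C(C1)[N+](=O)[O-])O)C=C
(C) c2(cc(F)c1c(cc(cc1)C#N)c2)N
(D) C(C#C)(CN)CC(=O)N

[NX1]#[CX2] describes a nitrogen triple-bonded to a two-connected carbon (a nitrile).
(A) has a primary amide (-C(=O)NH2) but the nitrogen is NX3, not NX1.
(B) has a nitro group (-[N+](=O)[O-]) but there is no C#N triple bond.
(C) contains a nitrile (-C#N), which satisfies every atom and bond constraint.
(D) has a primary amino group (-NH2) but the nitrogen is NX3 (three connections), not NX1 triple-bonded.
So the answer is (C).

C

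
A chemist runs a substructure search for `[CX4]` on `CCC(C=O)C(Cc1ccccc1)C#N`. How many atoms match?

5

The query [CX4] means: C with X4: aliphatic carbon with exactly 4 total connections (bonds + H).
Check the 15 heavy atoms by environment: 5× C (X4) → match; 6× c (aromatic, X3) → no; 1× C (X3) → no; 1× O (X1) → no; 1× C (X2) → no; 1× N (X1) → no.
That gives 5 matching atoms.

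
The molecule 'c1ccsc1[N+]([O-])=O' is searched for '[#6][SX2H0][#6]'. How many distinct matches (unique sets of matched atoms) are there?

0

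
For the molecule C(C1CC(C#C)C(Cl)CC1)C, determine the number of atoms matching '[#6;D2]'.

5

The query [#6;D2] means: any carbon bonded to exactly two heavy atoms.
Check the 11 heavy atoms by environment: 3× C (D3) → no; 5× C (D2) → match; 2× C (D1) → no; 1× Cl (D1) → no.
That gives 5 matching atoms.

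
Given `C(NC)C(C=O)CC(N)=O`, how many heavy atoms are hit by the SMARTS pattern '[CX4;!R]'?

4

The query [CX4;!R] means: aliphatic carbon with four total connections, not in a ring.
Check the 10 heavy atoms by environment: 4× C (X4, acyclic) → match; 2× C (X3, acyclic) → no; 2× O (X1, acyclic) → no; 2× N (X3, acyclic) → no.
That gives 4 matching atoms.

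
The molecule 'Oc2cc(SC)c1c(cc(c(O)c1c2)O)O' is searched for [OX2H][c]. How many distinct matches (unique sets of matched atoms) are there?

4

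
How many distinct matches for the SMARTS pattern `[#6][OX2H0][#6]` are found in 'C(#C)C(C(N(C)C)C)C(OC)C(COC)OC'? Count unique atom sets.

3

[#6][OX2H0][#6] is the SMARTS for an ether: an aliphatic oxygen bridging two carbons with no H on the oxygen.
The molecule carries 3 separate instances of a methoxy ether (-OCH3) meeting every constraint; each maps to a distinct set of atoms, giving 3 matches.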